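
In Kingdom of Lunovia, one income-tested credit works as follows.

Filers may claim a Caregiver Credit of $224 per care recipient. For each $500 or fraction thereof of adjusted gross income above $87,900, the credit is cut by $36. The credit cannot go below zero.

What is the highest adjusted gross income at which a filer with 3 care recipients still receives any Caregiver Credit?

Full credit = 3 × $224 = $672.
After 18 increments the reduction is 18 × $36 = $648, leaving $24; one more increment wipes it out. Increment 18 ends at excess 18 × $500 = $9,000, so the highest qualifying income is $87,900 + $9,000 = $96,900.

$96,900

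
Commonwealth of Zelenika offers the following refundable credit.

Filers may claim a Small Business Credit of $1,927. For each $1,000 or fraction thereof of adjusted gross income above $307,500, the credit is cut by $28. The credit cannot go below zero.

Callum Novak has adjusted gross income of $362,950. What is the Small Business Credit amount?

Small Business Credit: income exceeds $307,500 by $55,450, which is 56 full-or-partial $1,000 increments; reduction = 56 × $28 = $1,568, leaving $359.

$359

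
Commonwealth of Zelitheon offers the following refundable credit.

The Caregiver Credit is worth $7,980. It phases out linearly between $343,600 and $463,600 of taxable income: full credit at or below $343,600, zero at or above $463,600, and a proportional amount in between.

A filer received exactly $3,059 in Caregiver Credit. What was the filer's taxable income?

$3,059 is 3,059/7,980 of the full $7,980, so 4,921/7,980 of the $120,000 range has been used: income = $343,600 + $120,000 × 4,921/7,980 = $417,600.

$417,600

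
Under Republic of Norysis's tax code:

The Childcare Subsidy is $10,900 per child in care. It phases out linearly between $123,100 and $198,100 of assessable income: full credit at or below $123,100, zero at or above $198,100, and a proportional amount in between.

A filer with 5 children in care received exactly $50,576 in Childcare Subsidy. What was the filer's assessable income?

$128,500

Full credit = 5 × $10,900 = $54,500.
$50,576 is 50,576/54,500 of the full $54,500, so 3,924/54,500 of the $75,000 range has been used: income = $123,100 + $75,000 × 3,924/54,500 = $128,500.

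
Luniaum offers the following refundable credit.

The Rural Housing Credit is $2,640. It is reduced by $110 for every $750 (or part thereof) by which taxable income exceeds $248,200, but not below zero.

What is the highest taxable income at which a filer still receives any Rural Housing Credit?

After 23 increments the reduction is 23 × $110 = $2,530, leaving $110; one more increment wipes it out. Increment 23 ends at excess 23 × $750 = $17,250, so the highest qualifying income is $248,200 + $17,250 = $265,450.

$265,450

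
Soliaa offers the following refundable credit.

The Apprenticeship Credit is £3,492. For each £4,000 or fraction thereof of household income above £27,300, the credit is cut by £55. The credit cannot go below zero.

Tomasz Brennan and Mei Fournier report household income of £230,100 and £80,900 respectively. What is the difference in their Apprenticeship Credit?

£2,035

Tomasz (£230,100): Apprenticeship Credit: income exceeds £27,300 by £202,800, which is 51 full-or-partial £4,000 increments; reduction = 51 × £55 = £2,805, leaving £687.
Mei (£80,900): Apprenticeship Credit: income exceeds £27,300 by £53,600, which is 14 full-or-partial £4,000 increments; reduction = 14 × £55 = £770, leaving £2,722.
Difference: |£687 − £2,722| = £2,035.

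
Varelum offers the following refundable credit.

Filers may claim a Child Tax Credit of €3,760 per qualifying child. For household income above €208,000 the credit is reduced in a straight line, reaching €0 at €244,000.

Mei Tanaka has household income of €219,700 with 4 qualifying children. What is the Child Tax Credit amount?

€10,152

Child Tax Credit: base = 4 × €3,760 = €15,040. €219,700 is €11,700 into a €36,000 phase-out range, leaving 24,300/36,000 of the credit: €15,040 × 24,300/36,000 = €10,152.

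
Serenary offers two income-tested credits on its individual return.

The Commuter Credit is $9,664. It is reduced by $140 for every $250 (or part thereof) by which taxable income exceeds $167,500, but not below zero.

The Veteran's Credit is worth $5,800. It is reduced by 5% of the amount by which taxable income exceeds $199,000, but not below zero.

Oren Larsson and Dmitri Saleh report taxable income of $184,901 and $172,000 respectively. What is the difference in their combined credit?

$7,144

Oren ($184,901): Commuter Credit: income exceeds $167,500 by $17,401 → 70 increments × $140 = $9,800 ≥ base, so the credit is $0. Veteran's Credit: $184,901 is at or below the $199,000 threshold, so the full $5,800 applies. total $0 + $5,800 = $5,800
Dmitri ($172,000): Commuter Credit: income exceeds $167,500 by $4,500, which is 18 full-or-partial $250 increments; reduction = 18 × $140 = $2,520, leaving $7,144. Veteran's Credit: $172,000 is at or below the $199,000 threshold, so the full $5,800 applies. total $7,144 + $5,800 = $12,944
Difference: |$5,800 − $12,944| = $7,144.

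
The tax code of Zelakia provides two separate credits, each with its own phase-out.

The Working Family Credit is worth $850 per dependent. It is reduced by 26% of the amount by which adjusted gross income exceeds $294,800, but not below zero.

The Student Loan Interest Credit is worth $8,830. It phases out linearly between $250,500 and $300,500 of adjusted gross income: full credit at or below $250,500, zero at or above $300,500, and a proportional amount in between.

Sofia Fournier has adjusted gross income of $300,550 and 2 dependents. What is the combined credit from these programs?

Working Family Credit: base = 2 × $850 = $1,700. 26% of the $5,750 excess over $294,800 is $1,495; credit = $1,700 − $1,495 = $205.
Student Loan Interest Credit: $300,550 is at or above $300,500, so the credit is $0.
Total: $205 + $0 = $205.

$205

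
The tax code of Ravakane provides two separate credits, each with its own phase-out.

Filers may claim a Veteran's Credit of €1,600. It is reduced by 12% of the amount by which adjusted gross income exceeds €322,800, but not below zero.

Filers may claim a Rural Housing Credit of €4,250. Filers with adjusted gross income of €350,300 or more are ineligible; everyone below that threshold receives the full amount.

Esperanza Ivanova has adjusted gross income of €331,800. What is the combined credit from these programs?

€4,770

Veteran's Credit: 12% of the €9,000 excess over €322,800 is €1,080; credit = €1,600 − €1,080 = €520.
Rural Housing Credit: €331,800 is below the €350,300 cutoff, so the full €4,250 applies.
Total: €520 + €4,250 = €4,770.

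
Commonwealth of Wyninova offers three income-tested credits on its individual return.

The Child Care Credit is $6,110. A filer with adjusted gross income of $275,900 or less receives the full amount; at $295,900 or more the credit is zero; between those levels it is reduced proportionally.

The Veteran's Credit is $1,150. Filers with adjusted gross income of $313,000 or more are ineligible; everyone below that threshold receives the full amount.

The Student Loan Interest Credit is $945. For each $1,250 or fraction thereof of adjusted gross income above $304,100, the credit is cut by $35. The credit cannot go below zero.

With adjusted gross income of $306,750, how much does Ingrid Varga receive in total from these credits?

Child Care Credit: $306,750 is at or above $295,900, so the credit is $0.
Veteran's Credit: $306,750 is below the $313,000 cutoff, so the full $1,150 applies.
Student Loan Interest Credit: income exceeds $304,100 by $2,650, which is 3 full-or-partial $1,250 increments; reduction = 3 × $35 = $105, leaving $840.
Total: $0 + $1,150 + $840 = $1,990.

$1,990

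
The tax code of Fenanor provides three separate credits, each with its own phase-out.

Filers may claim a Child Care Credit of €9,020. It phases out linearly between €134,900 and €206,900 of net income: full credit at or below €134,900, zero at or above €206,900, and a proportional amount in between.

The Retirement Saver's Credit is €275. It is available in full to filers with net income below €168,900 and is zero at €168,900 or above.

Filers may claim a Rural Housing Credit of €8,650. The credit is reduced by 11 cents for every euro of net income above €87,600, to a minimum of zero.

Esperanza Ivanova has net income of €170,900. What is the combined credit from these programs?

Child Care Credit: €170,900 is €36,000 into a €72,000 phase-out range, leaving 36,000/72,000 of the credit: €9,020 × 36,000/72,000 = €4,510.
Retirement Saver's Credit: €170,900 meets or exceeds the €168,900 cutoff, so the credit is €0.
Rural Housing Credit: 11% of the €83,300 excess over €87,600 is €9,163 ≥ base, so the credit is €0.
Total: €4,510 + €0 + €0 = €4,510.

€4,510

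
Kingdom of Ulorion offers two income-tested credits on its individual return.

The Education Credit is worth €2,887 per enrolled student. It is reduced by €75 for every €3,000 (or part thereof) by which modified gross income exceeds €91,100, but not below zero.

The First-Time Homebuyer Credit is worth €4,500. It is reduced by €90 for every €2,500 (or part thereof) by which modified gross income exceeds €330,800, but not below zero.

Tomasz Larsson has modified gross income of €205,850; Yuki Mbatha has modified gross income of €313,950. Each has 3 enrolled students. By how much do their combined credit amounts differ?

€2,700

Tomasz (€205,850): Education Credit: base = 3 × €2,887 = €8,661. income exceeds €91,100 by €114,750, which is 39 full-or-partial €3,000 increments; reduction = 39 × €75 = €2,925, leaving €5,736. First-Time Homebuyer Credit: €205,850 is at or below the €330,800 threshold, so the full €4,500 applies. total €5,736 + €4,500 = €10,236
Yuki (€313,950): Education Credit: base = 3 × €2,887 = €8,661. income exceeds €91,100 by €222,850, which is 75 full-or-partial €3,000 increments; reduction = 75 × €75 = €5,625, leaving €3,036. First-Time Homebuyer Credit: €313,950 is at or below the €330,800 threshold, so the full €4,500 applies. total €3,036 + €4,500 = €7,536
Difference: |€10,236 − €7,536| = €2,700.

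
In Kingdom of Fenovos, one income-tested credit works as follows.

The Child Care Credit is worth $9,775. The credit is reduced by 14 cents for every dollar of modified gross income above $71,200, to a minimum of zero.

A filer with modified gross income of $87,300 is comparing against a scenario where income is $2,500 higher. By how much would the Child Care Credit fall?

At $87,300 — 14% of the $16,100 excess over $71,200 is $2,254; credit = $9,775 − $2,254 = $7,521.
At $89,800 — 14% of the $18,600 excess over $71,200 is $2,604; credit = $9,775 − $2,604 = $7,171.
Lost: $7,521 − $7,171 = $350.

$350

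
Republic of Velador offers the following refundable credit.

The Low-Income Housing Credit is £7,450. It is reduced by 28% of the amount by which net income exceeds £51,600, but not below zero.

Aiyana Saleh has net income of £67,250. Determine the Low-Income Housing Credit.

Low-Income Housing Credit: 28% of the £15,650 excess over £51,600 is £4,382; credit = £7,450 − £4,382 = £3,068.

£3,068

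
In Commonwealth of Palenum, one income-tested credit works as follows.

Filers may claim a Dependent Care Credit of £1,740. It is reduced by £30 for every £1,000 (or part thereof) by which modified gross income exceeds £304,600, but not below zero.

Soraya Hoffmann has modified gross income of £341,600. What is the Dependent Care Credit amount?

Dependent Care Credit: income exceeds £304,600 by £37,000, which is 37 full-or-partial £1,000 increments; reduction = 37 × £30 = £1,110, leaving £630.

£630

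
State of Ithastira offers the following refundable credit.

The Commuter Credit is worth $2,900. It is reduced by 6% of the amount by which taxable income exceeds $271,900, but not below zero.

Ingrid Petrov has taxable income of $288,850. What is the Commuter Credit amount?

$1,883

Commuter Credit: 6% of the $16,950 excess over $271,900 is $1,017; credit = $2,900 − $1,017 = $1,883.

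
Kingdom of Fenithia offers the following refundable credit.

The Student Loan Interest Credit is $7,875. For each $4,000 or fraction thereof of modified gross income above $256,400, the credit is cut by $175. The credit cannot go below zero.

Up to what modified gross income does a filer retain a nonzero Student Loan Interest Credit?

After 44 increments the reduction is 44 × $175 = $7,700, leaving $175; one more increment wipes it out. Increment 44 ends at excess 44 × $4,000 = $176,000, so the highest qualifying income is $256,400 + $176,000 = $432,400.

$432,400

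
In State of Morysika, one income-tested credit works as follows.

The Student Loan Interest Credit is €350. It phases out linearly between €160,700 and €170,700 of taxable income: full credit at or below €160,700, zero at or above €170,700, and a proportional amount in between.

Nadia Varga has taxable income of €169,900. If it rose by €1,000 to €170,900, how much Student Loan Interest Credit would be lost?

At €169,900 — €169,900 is €9,200 into a €10,000 phase-out range, leaving 800/10,000 of the credit: €350 × 800/10,000 = €28.
At €170,900 — €170,900 is at or above €170,700, so the credit is €0.
Lost: €28 − €0 = €28.

€28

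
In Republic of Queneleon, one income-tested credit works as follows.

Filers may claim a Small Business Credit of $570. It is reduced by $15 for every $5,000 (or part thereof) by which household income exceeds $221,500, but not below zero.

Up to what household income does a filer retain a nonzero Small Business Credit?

$406,500

After 37 increments the reduction is 37 × $15 = $555, leaving $15; one more increment wipes it out. Increment 37 ends at excess 37 × $5,000 = $185,000, so the highest qualifying income is $221,500 + $185,000 = $406,500.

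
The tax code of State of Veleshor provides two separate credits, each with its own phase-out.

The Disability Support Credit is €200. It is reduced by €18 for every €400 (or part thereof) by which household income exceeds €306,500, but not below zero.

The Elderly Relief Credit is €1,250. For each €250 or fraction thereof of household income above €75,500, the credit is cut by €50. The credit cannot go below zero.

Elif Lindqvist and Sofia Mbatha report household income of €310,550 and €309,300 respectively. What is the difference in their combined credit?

Elif (€310,550): Disability Support Credit: income exceeds €306,500 by €4,050, which is 11 full-or-partial €400 increments; reduction = 11 × €18 = €198, leaving €2. Elderly Relief Credit: income exceeds €75,500 by €235,050 → 941 increments × €50 = €47,050 ≥ base, so the credit is €0. total €2 + €0 = €2
Sofia (€309,300): Disability Support Credit: income exceeds €306,500 by €2,800, which is 7 full-or-partial €400 increments; reduction = 7 × €18 = €126, leaving €74. Elderly Relief Credit: income exceeds €75,500 by €233,800 → 936 increments × €50 = €46,800 ≥ base, so the credit is €0. total €74 + €0 = €74
Difference: |€2 − €74| = €72.

€72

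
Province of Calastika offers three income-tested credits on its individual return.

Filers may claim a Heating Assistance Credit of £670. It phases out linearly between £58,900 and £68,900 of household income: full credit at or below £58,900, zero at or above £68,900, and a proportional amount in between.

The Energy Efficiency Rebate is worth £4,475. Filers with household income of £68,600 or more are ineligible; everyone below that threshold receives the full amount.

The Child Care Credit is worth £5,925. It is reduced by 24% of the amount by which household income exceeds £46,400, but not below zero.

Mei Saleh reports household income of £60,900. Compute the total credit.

Heating Assistance Credit: £60,900 is £2,000 into a £10,000 phase-out range, leaving 8,000/10,000 of the credit: £670 × 8,000/10,000 = £536.
Energy Efficiency Rebate: £60,900 is below the £68,600 cutoff, so the full £4,475 applies.
Child Care Credit: 24% of the £14,500 excess over £46,400 is £3,480; credit = £5,925 − £3,480 = £2,445.
Total: £536 + £4,475 + £2,445 = £7,456.

£7,456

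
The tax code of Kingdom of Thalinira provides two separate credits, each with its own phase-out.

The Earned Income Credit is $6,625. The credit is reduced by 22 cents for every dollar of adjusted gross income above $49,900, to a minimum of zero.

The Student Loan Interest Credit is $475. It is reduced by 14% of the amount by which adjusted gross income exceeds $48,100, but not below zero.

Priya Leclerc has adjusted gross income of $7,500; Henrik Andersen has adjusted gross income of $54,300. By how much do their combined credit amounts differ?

Priya ($7,500): Earned Income Credit: $7,500 is at or below the $49,900 threshold, so the full $6,625 applies. Student Loan Interest Credit: $7,500 is at or below the $48,100 threshold, so the full $475 applies. total $6,625 + $475 = $7,100
Henrik ($54,300): Earned Income Credit: 22% of the $4,400 excess over $49,900 is $968; credit = $6,625 − $968 = $5,657. Student Loan Interest Credit: 14% of the $6,200 excess over $48,100 is $868 ≥ base, so the credit is $0. total $5,657 + $0 = $5,657
Difference: |$7,100 − $5,657| = $1,443.

$1,443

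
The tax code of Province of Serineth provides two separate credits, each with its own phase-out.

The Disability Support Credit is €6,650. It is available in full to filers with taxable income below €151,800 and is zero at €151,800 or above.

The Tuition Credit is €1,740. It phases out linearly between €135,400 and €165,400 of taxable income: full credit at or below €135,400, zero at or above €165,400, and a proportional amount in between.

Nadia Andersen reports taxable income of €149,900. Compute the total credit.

Disability Support Credit: €149,900 is below the €151,800 cutoff, so the full €6,650 applies.
Tuition Credit: €149,900 is €14,500 into a €30,000 phase-out range, leaving 15,500/30,000 of the credit: €1,740 × 15,500/30,000 = €899.
Total: €6,650 + €899 = €7,549.

€7,549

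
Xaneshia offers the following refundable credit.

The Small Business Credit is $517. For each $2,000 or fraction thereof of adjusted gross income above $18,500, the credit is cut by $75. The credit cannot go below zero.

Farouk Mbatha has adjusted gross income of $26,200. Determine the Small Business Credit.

$217

Small Business Credit: income exceeds $18,500 by $7,700, which is 4 full-or-partial $2,000 increments; reduction = 4 × $75 = $300, leaving $217.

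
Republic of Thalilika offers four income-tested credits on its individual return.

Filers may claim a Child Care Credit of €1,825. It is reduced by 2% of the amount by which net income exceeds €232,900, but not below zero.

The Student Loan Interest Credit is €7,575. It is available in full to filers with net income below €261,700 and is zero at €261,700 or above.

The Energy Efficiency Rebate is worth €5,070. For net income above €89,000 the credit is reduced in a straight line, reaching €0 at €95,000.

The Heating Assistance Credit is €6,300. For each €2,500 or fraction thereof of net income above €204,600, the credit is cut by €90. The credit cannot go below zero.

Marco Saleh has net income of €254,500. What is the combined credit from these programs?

€13,468

Child Care Credit: 2% of the €21,600 excess over €232,900 is €432; credit = €1,825 − €432 = €1,393.
Student Loan Interest Credit: €254,500 is below the €261,700 cutoff, so the full €7,575 applies.
Energy Efficiency Rebate: €254,500 is at or above €95,000, so the credit is €0.
Heating Assistance Credit: income exceeds €204,600 by €49,900, which is 20 full-or-partial €2,500 increments; reduction = 20 × €90 = €1,800, leaving €4,500.
Total: €1,393 + €7,575 + €0 + €4,500 = €13,468.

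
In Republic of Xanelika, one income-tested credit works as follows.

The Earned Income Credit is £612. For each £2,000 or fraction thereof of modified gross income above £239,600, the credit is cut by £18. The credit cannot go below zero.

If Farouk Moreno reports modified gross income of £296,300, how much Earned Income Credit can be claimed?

Earned Income Credit: income exceeds £239,600 by £56,700, which is 29 full-or-partial £2,000 increments; reduction = 29 × £18 = £522, leaving £90.

£90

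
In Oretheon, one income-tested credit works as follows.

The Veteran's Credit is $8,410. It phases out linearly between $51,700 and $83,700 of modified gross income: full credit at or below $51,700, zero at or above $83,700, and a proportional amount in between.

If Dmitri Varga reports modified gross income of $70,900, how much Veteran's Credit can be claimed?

$3,364

Veteran's Credit: $70,900 is $19,200 into a $32,000 phase-out range, leaving 12,800/32,000 of the credit: $8,410 × 12,800/32,000 = $3,364.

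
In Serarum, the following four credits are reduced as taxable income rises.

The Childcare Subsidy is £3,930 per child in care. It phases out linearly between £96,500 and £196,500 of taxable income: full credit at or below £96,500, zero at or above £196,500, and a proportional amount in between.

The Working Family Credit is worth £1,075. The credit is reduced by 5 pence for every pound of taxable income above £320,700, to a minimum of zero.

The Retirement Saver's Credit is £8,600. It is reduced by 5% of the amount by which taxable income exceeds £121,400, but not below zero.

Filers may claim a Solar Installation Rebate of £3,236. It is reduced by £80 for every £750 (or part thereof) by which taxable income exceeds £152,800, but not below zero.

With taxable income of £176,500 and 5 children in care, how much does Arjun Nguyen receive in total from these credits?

£11,526

Childcare Subsidy: base = 5 × £3,930 = £19,650. £176,500 is £80,000 into a £100,000 phase-out range, leaving 20,000/100,000 of the credit: £19,650 × 20,000/100,000 = £3,930.
Working Family Credit: £176,500 is at or below the £320,700 threshold, so the full £1,075 applies.
Retirement Saver's Credit: 5% of the £55,100 excess over £121,400 is £2,755; credit = £8,600 − £2,755 = £5,845.
Solar Installation Rebate: income exceeds £152,800 by £23,700, which is 32 full-or-partial £750 increments; reduction = 32 × £80 = £2,560, leaving £676.
Total: £3,930 + £1,075 + £5,845 + £676 = £11,526.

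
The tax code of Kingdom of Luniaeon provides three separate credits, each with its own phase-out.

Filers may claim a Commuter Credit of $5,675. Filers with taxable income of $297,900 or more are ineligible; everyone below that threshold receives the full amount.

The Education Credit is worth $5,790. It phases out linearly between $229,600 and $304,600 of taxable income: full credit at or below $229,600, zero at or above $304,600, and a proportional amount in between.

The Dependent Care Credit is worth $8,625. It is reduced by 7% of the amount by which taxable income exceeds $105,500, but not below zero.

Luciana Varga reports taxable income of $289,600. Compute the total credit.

$6,833

Commuter Credit: $289,600 is below the $297,900 cutoff, so the full $5,675 applies.
Education Credit: $289,600 is $60,000 into a $75,000 phase-out range, leaving 15,000/75,000 of the credit: $5,790 × 15,000/75,000 = $1,158.
Dependent Care Credit: 7% of the $184,100 excess over $105,500 is $12,887 ≥ base, so the credit is $0.
Total: $5,675 + $1,158 + $0 = $6,833.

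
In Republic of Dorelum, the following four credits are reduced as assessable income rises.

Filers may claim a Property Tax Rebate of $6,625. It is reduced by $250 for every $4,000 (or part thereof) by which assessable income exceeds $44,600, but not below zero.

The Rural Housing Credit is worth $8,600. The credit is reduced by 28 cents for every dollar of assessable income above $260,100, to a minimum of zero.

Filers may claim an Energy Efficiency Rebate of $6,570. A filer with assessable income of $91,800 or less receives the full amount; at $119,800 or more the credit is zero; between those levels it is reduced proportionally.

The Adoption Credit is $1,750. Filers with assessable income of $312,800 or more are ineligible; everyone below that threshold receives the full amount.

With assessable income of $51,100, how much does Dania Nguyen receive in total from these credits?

$23,045

Property Tax Rebate: income exceeds $44,600 by $6,500, which is 2 full-or-partial $4,000 increments; reduction = 2 × $250 = $500, leaving $6,125.
Rural Housing Credit: $51,100 is at or below the $260,100 threshold, so the full $8,600 applies.
Energy Efficiency Rebate: $51,100 is at or below the $91,800 threshold, so the full $6,570 applies.
Adoption Credit: $51,100 is below the $312,800 cutoff, so the full $1,750 applies.
Total: $6,125 + $8,600 + $6,570 + $1,750 = $23,045.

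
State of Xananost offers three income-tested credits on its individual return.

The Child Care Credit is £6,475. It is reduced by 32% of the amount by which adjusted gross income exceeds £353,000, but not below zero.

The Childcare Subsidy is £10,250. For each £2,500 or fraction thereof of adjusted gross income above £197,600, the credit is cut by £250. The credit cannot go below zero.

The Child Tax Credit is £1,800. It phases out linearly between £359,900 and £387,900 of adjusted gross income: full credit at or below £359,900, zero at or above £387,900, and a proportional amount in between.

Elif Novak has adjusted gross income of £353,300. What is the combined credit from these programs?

£8,179

Child Care Credit: 32% of the £300 excess over £353,000 is £96; credit = £6,475 − £96 = £6,379.
Childcare Subsidy: income exceeds £197,600 by £155,700 → 63 increments × £250 = £15,750 ≥ base, so the credit is £0.
Child Tax Credit: £353,300 is at or below the £359,900 threshold, so the full £1,800 applies.
Total: £6,379 + £0 + £1,800 = £8,179.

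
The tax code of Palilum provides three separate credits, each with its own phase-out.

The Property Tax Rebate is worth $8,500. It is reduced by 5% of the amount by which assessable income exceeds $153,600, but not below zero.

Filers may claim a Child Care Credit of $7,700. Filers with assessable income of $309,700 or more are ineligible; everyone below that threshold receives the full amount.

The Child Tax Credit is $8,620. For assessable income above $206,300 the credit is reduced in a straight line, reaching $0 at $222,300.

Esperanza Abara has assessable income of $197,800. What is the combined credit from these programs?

$22,610

Property Tax Rebate: 5% of the $44,200 excess over $153,600 is $2,210; credit = $8,500 − $2,210 = $6,290.
Child Care Credit: $197,800 is below the $309,700 cutoff, so the full $7,700 applies.
Child Tax Credit: $197,800 is at or below the $206,300 threshold, so the full $8,620 applies.
Total: $6,290 + $7,700 + $8,620 = $22,610.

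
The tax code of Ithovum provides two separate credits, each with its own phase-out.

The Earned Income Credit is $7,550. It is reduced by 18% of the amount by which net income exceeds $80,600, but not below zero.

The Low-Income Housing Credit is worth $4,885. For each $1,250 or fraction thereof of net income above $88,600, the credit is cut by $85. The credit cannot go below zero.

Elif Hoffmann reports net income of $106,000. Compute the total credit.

$6,673

Earned Income Credit: 18% of the $25,400 excess over $80,600 is $4,572; credit = $7,550 − $4,572 = $2,978.
Low-Income Housing Credit: income exceeds $88,600 by $17,400, which is 14 full-or-partial $1,250 increments; reduction = 14 × $85 = $1,190, leaving $3,695.
Total: $2,978 + $3,695 = $6,673.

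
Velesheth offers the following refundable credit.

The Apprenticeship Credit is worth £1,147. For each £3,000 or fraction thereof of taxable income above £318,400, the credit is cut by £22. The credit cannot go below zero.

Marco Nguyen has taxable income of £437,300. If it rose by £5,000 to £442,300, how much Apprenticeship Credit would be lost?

At £437,300 — income exceeds £318,400 by £118,900, which is 40 full-or-partial £3,000 increments; reduction = 40 × £22 = £880, leaving £267.
At £442,300 — income exceeds £318,400 by £123,900, which is 42 full-or-partial £3,000 increments; reduction = 42 × £22 = £924, leaving £223.
Lost: £267 − £223 = £44.

£44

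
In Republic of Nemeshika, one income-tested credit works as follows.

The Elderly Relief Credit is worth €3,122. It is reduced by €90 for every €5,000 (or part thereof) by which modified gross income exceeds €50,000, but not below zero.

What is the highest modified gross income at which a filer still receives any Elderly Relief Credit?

After 34 increments the reduction is 34 × €90 = €3,060, leaving €62; one more increment wipes it out. Increment 34 ends at excess 34 × €5,000 = €170,000, so the highest qualifying income is €50,000 + €170,000 = €220,000.

€220,000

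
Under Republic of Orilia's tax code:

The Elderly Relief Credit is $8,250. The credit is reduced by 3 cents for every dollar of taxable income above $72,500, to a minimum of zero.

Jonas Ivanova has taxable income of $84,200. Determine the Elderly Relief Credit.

$7,899

Elderly Relief Credit: 3% of the $11,700 excess over $72,500 is $351; credit = $8,250 − $351 = $7,899.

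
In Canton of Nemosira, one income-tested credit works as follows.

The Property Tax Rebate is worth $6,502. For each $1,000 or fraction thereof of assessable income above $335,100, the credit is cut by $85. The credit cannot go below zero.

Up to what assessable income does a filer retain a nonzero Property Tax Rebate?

$411,100

After 76 increments the reduction is 76 × $85 = $6,460, leaving $42; one more increment wipes it out. Increment 76 ends at excess 76 × $1,000 = $76,000, so the highest qualifying income is $335,100 + $76,000 = $411,100.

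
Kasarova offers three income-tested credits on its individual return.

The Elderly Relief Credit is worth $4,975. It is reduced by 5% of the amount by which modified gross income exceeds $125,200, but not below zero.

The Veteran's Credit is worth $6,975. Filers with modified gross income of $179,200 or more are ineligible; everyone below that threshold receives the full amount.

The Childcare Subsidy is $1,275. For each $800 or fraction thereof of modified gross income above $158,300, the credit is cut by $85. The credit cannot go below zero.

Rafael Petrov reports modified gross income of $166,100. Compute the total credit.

Elderly Relief Credit: 5% of the $40,900 excess over $125,200 is $2,045; credit = $4,975 − $2,045 = $2,930.
Veteran's Credit: $166,100 is below the $179,200 cutoff, so the full $6,975 applies.
Childcare Subsidy: income exceeds $158,300 by $7,800, which is 10 full-or-partial $800 increments; reduction = 10 × $85 = $850, leaving $425.
Total: $2,930 + $6,975 + $425 = $10,330.

$10,330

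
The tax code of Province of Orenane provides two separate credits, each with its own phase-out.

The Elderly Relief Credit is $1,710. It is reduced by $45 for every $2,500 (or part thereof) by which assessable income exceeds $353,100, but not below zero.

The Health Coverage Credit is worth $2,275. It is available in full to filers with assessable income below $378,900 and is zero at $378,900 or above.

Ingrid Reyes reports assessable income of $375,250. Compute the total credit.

$3,580

Elderly Relief Credit: income exceeds $353,100 by $22,150, which is 9 full-or-partial $2,500 increments; reduction = 9 × $45 = $405, leaving $1,305.
Health Coverage Credit: $375,250 is below the $378,900 cutoff, so the full $2,275 applies.
Total: $1,305 + $2,275 = $3,580.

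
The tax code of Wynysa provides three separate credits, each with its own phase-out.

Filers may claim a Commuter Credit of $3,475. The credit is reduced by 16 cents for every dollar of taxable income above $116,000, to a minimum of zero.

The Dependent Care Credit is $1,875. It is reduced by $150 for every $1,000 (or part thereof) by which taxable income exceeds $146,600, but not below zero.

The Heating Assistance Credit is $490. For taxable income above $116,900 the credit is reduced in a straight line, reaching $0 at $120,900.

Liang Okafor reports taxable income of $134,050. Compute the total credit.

Commuter Credit: 16% of the $18,050 excess over $116,000 is $2,888; credit = $3,475 − $2,888 = $587.
Dependent Care Credit: $134,050 is at or below the $146,600 threshold, so the full $1,875 applies.
Heating Assistance Credit: $134,050 is at or above $120,900, so the credit is $0.
Total: $587 + $1,875 + $0 = $2,462.

$2,462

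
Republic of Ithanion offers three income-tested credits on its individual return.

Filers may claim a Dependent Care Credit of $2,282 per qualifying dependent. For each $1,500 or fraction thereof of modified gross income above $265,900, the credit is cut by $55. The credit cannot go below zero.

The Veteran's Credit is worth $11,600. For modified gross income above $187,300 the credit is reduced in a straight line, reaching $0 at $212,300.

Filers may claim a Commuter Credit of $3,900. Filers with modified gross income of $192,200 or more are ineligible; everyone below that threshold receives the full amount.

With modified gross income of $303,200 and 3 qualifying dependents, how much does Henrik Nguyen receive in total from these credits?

Dependent Care Credit: base = 3 × $2,282 = $6,846. income exceeds $265,900 by $37,300, which is 25 full-or-partial $1,500 increments; reduction = 25 × $55 = $1,375, leaving $5,471.
Veteran's Credit: $303,200 is at or above $212,300, so the credit is $0.
Commuter Credit: $303,200 meets or exceeds the $192,200 cutoff, so the credit is $0.
Total: $5,471 + $0 + $0 = $5,471.

$5,471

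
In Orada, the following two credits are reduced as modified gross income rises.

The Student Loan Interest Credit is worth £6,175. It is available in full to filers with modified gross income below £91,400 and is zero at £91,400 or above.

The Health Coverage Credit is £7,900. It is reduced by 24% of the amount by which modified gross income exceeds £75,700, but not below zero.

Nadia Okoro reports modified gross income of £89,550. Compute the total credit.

Student Loan Interest Credit: £89,550 is below the £91,400 cutoff, so the full £6,175 applies.
Health Coverage Credit: 24% of the £13,850 excess over £75,700 is £3,324; credit = £7,900 − £3,324 = £4,576.
Total: £6,175 + £4,576 = £10,751.

£10,751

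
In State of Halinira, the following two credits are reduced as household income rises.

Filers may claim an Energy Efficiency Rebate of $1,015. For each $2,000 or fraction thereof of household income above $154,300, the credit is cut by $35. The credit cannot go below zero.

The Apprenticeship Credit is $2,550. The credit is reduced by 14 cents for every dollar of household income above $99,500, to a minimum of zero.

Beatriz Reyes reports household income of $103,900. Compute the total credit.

Energy Efficiency Rebate: $103,900 is at or below the $154,300 threshold, so the full $1,015 applies.
Apprenticeship Credit: 14% of the $4,400 excess over $99,500 is $616; credit = $2,550 − $616 = $1,934.
Total: $1,015 + $1,934 = $2,949.

$2,949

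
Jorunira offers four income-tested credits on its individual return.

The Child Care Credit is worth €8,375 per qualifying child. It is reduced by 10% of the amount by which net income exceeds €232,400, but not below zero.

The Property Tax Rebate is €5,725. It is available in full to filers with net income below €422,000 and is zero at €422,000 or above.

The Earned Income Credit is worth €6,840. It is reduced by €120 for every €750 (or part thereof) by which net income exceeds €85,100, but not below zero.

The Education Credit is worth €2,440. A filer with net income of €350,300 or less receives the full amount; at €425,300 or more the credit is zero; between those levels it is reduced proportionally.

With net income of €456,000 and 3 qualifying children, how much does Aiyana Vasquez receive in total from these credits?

€2,765

Child Care Credit: base = 3 × €8,375 = €25,125. 10% of the €223,600 excess over €232,400 is €22,360; credit = €25,125 − €22,360 = €2,765.
Property Tax Rebate: €456,000 meets or exceeds the €422,000 cutoff, so the credit is €0.
Earned Income Credit: income exceeds €85,100 by €370,900 → 495 increments × €120 = €59,400 ≥ base, so the credit is €0.
Education Credit: €456,000 is at or above €425,300, so the credit is €0.
Total: €2,765 + €0 + €0 + €0 = €2,765.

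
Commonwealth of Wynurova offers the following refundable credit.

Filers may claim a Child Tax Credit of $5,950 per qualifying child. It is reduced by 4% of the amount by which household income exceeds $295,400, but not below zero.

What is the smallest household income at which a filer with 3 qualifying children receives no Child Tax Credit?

Full credit = 3 × $5,950 = $17,850.
The credit falls by 4% of each dollar above $295,400, so it reaches zero when the excess is $17,850 / 4% = $446,250: income = $295,400 + $446,250 = $741,650.

$741,650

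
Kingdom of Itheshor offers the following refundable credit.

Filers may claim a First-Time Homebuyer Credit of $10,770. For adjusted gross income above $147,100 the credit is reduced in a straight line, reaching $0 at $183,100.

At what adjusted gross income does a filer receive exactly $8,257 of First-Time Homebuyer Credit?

$8,257 is 8,257/10,770 of the full $10,770, so 2,513/10,770 of the $36,000 range has been used: income = $147,100 + $36,000 × 2,513/10,770 = $155,500.

$155,500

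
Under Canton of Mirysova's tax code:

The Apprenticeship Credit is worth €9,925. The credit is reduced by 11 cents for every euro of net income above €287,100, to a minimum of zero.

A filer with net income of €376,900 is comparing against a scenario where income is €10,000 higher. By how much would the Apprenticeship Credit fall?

€47

At €376,900 — 11% of the €89,800 excess over €287,100 is €9,878; credit = €9,925 − €9,878 = €47.
At €386,900 — 11% of the €99,800 excess over €287,100 is €10,978 ≥ base, so the credit is €0.
Lost: €47 − €0 = €47.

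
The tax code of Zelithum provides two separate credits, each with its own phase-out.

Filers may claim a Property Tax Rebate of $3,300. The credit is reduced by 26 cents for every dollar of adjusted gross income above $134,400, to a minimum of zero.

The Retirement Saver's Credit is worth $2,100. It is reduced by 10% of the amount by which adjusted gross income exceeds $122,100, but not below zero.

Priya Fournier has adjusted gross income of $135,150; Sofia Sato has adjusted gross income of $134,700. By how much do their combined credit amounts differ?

Priya ($135,150): Property Tax Rebate: 26% of the $750 excess over $134,400 is $195; credit = $3,300 − $195 = $3,105. Retirement Saver's Credit: 10% of the $13,050 excess over $122,100 is $1,305; credit = $2,100 − $1,305 = $795. total $3,105 + $795 = $3,900
Sofia ($134,700): Property Tax Rebate: 26% of the $300 excess over $134,400 is $78; credit = $3,300 − $78 = $3,222. Retirement Saver's Credit: 10% of the $12,600 excess over $122,100 is $1,260; credit = $2,100 − $1,260 = $840. total $3,222 + $840 = $4,062
Difference: |$3,900 − $4,062| = $162.

$162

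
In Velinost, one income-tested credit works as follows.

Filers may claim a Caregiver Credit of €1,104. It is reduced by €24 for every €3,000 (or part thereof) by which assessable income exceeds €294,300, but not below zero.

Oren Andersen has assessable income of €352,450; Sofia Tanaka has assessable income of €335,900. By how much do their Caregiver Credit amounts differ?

Oren (€352,450): Caregiver Credit: income exceeds €294,300 by €58,150, which is 20 full-or-partial €3,000 increments; reduction = 20 × €24 = €480, leaving €624.
Sofia (€335,900): Caregiver Credit: income exceeds €294,300 by €41,600, which is 14 full-or-partial €3,000 increments; reduction = 14 × €24 = €336, leaving €768.
Difference: |€624 − €768| = €144.

€144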